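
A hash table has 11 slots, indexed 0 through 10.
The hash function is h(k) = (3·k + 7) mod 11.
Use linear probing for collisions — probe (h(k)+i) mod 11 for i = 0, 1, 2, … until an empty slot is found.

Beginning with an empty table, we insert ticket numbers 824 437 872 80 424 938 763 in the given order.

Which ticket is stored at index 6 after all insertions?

Insert 824: h=4, slot 4 empty => index 4.
Insert 437: h=9, slot 9 empty => index 9.
Insert 872: h=5, slot 5 empty => index 5.
Insert 80: h=5, slot 5 occupied => index 6.
Insert 424: h=3, slot 3 empty => index 3.
Insert 938: h=5, slots 5,6 occupied => index 7.
Insert 763: h=8, slot 8 empty => index 8.
Table: [-, -, -, 424, 824, 872, 80, 938, 763, 437, -]

80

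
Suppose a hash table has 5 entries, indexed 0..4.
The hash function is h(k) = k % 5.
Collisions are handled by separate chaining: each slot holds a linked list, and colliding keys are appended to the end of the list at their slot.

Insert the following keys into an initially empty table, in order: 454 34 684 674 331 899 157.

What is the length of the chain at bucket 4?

5

Insert 454: h=4, bucket 4 empty → new chain.
Insert 34: h=4, bucket 4 nonempty → append to chain.
Insert 684: h=4, bucket 4 nonempty → append to chain.
Insert 674: h=4, bucket 4 nonempty → append to chain.
Insert 331: h=1, bucket 1 empty → new chain.
Insert 899: h=4, bucket 4 nonempty → append to chain.
Insert 157: h=2, bucket 2 empty → new chain.
Final buckets:
0: .
1: 331
2: 157
3: .
4: 454 -> 34 -> 684 -> 674 -> 899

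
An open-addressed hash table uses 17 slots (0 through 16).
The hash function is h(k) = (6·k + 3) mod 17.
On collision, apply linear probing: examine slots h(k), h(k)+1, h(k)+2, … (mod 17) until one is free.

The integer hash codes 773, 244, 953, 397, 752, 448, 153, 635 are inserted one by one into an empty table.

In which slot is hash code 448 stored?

773: h=0 => slot 0
244: h=5 => slot 5
953: h=9 => slot 9
397: h=5, probe 5,6 => slot 6
752: h=10 => slot 10
448: h=5, probe 5,6,7 => slot 7
153: h=3 => slot 3
635: h=5, probe 5,6,7,8 => slot 8
Table: [773, -, -, 153, -, 244, 397, 448, 635, 953, 752, -, -, -, -, -, -]

7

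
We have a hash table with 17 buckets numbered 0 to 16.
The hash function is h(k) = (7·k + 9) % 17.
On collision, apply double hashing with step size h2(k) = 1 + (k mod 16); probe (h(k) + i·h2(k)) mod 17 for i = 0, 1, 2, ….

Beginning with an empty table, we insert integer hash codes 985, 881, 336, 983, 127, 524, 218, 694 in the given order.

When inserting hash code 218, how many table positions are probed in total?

2

Insert 985: h=2, slot 2 empty -> index 2.
Insert 881: h=5, slot 5 empty -> index 5.
Insert 336: h=15, slot 15 empty -> index 15.
Insert 983: h=5, h2=8, slot 5 occupied -> index 13.
Insert 127: h=14, slot 14 empty -> index 14.
Insert 524: h=5, h2=13, slot 5 occupied -> index 1.
Insert 218: h=5, h2=11, slot 5 occupied -> index 16.
Insert 694: h=5, h2=7, slot 5 occupied -> index 12.
Table: [—, 524, 985, —, —, 881, —, —, —, —, —, —, 694, 983, 127, 336, 218]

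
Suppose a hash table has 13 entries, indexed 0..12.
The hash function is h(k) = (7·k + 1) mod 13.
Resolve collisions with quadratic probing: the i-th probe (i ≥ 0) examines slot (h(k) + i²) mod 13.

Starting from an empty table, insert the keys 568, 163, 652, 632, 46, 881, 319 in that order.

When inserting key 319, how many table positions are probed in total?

Insert 568: h=12, slot 12 empty -> index 12.
Insert 163: h=11, slot 11 empty -> index 11.
Insert 652: h=2, slot 2 empty -> index 2.
Insert 632: h=5, slot 5 empty -> index 5.
Insert 46: h=11, slots 11,12,2 occupied -> index 7.
Insert 881: h=6, slot 6 empty -> index 6.
Insert 319: h=11, slots 11,12,2,7 occupied -> index 1.
Table: [-, 319, 652, -, -, 632, 881, 46, -, -, -, 163, 568]

5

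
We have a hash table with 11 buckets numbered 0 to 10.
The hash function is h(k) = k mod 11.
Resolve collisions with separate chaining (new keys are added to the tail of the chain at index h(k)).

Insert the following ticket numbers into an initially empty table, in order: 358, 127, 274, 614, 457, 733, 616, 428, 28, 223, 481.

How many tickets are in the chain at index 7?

Insert 358: h=6, bucket 6 empty -> new chain.
Insert 127: h=6, bucket 6 nonempty -> append to chain.
Insert 274: h=10, bucket 10 empty -> new chain.
Insert 614: h=9, bucket 9 empty -> new chain.
Insert 457: h=6, bucket 6 nonempty -> append to chain.
Insert 733: h=7, bucket 7 empty -> new chain.
Insert 616: h=0, bucket 0 empty -> new chain.
Insert 428: h=10, bucket 10 nonempty -> append to chain.
Insert 28: h=6, bucket 6 nonempty -> append to chain.
Insert 223: h=3, bucket 3 empty -> new chain.
Insert 481: h=8, bucket 8 empty -> new chain.
Final buckets:
0: 616
1: —
2: —
3: 223
4: —
5: —
6: 358 -> 127 -> 457 -> 28
7: 733
8: 481
9: 614
10: 274 -> 428

1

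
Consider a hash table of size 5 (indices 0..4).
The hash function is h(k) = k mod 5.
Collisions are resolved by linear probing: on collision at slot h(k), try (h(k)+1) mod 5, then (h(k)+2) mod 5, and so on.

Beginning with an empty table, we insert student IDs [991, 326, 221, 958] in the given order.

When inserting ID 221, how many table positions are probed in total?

3

991 hashes to 1; slot 1 is free => place at 1.
326 hashes to 1; 1 taken => place at 2.
221 hashes to 1; 1,2 taken => place at 3.
958 hashes to 3; 3 taken => place at 4.
Table: [-, 991, 326, 221, 958]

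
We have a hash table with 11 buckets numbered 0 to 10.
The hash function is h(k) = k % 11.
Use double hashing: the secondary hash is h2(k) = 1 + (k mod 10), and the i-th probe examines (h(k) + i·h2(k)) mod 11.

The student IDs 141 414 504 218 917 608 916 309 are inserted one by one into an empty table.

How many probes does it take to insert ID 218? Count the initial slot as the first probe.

3

141: h=9 -> slot 9
414: h=7 -> slot 7
504: h=9, h2=5, probe 9,3 -> slot 3
218: h=9, h2=9, probe 9,7,5 -> slot 5
917: h=4 -> slot 4
608: h=3, h2=9, probe 3,1 -> slot 1
916: h=3, h2=7, probe 3,10 -> slot 10
309: h=1, h2=10, probe 1,0 -> slot 0
Table: [309, 608, _, 504, 917, 218, _, 414, _, 141, 916]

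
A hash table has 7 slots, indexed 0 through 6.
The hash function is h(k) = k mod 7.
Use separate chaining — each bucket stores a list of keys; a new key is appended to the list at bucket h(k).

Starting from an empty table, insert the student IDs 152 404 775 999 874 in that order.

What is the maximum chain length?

152 → bucket 5
404 → bucket 5 (collision)
775 → bucket 5 (collision)
999 → bucket 5 (collision)
874 → bucket 6
Final buckets:
0: .
1: .
2: .
3: .
4: .
5: 152 -> 404 -> 775 -> 999
6: 874

4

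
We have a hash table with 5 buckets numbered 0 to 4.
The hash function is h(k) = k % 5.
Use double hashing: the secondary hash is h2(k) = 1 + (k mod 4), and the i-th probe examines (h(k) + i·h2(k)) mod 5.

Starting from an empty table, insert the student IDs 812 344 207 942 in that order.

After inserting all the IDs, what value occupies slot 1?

207

812 hashes to 2; slot 2 is free -> place at 2.
344 hashes to 4; slot 4 is free -> place at 4.
207 hashes to 2, h2=4; 2 taken -> place at 1.
942 hashes to 2, h2=3; 2 taken -> place at 0.
Table: [942, 207, 812, ∅, 344]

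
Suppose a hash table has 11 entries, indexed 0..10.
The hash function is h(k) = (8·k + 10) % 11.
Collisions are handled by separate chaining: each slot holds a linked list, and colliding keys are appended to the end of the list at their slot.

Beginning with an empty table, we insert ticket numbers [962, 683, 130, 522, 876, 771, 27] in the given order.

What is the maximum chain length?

3

962 → bucket 6
683 → bucket 7
130 → bucket 5
522 → bucket 6 (collision)
876 → bucket 0
771 → bucket 7 (collision)
27 → bucket 6 (collision)
Final buckets:
0: 876
1: _
2: _
3: _
4: _
5: 130
6: 962 -> 522 -> 27
7: 683 -> 771
8: _
9: _
10: _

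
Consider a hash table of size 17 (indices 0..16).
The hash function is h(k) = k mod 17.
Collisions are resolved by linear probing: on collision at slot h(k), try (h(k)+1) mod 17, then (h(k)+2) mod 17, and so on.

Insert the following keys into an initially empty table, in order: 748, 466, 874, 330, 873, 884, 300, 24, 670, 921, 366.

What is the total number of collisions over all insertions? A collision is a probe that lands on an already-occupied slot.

Insert 748: h=0, slot 0 empty -> index 0.
Insert 466: h=7, slot 7 empty -> index 7.
Insert 874: h=7, slot 7 occupied -> index 8.
Insert 330: h=7, slots 7,8 occupied -> index 9.
Insert 873: h=6, slot 6 empty -> index 6.
Insert 884: h=0, slot 0 occupied -> index 1.
Insert 300: h=11, slot 11 empty -> index 11.
Insert 24: h=7, slots 7,8,9 occupied -> index 10.
Insert 670: h=7, slots 7,8,9,10,11 occupied -> index 12.
Insert 921: h=3, slot 3 empty -> index 3.
Insert 366: h=9, slots 9,10,11,12 occupied -> index 13.
Table: [748, 884, ., 921, ., ., 873, 466, 874, 330, 24, 300, 670, 366, ., ., .]

16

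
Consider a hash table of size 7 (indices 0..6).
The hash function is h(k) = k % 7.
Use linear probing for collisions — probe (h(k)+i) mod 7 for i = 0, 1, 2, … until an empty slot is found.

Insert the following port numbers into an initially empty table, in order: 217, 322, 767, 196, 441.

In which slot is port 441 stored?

Insert 217: h=0, slot 0 empty => index 0.
Insert 322: h=0, slot 0 occupied => index 1.
Insert 767: h=4, slot 4 empty => index 4.
Insert 196: h=0, slots 0,1 occupied => index 2.
Insert 441: h=0, slots 0,1,2 occupied => index 3.
Table: [217, 322, 196, 441, 767, -, -]

3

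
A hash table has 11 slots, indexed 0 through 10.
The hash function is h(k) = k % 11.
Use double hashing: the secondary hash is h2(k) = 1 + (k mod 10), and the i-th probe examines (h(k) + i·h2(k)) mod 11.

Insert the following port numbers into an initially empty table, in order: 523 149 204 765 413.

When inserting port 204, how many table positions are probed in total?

523: h=6 => slot 6
149: h=6, h2=10, probe 6,5 => slot 5
204: h=6, h2=5, probe 6,0 => slot 0
765: h=6, h2=6, probe 6,1 => slot 1
413: h=6, h2=4, probe 6,10 => slot 10
Table: [204, 765, -, -, -, 149, 523, -, -, -, 413]

2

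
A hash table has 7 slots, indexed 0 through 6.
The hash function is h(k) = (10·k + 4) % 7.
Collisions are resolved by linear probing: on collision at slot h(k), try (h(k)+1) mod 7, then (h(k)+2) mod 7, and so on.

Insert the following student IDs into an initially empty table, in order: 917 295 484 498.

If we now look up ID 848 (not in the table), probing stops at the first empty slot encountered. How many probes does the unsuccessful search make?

Insert 917: h=4, slot 4 empty → index 4.
Insert 295: h=0, slot 0 empty → index 0.
Insert 484: h=0, slot 0 occupied → index 1.
Insert 498: h=0, slots 0,1 occupied → index 2.
Table: [295, 484, 498, -, 917, -, -]
Lookup 848: h=0, probe 0,1,2,3 → slot 3 empty, not found.

4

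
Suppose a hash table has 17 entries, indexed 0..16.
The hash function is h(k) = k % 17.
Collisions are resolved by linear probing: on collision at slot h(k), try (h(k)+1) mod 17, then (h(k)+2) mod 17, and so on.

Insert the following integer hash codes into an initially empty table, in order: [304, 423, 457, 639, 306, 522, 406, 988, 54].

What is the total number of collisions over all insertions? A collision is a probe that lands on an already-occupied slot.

Insert 304: h=15, slot 15 empty => index 15.
Insert 423: h=15, slot 15 occupied => index 16.
Insert 457: h=15, slots 15,16 occupied => index 0.
Insert 639: h=10, slot 10 empty => index 10.
Insert 306: h=0, slot 0 occupied => index 1.
Insert 522: h=12, slot 12 empty => index 12.
Insert 406: h=15, slots 15,16,0,1 occupied => index 2.
Insert 988: h=2, slot 2 occupied => index 3.
Insert 54: h=3, slot 3 occupied => index 4.
Table: [457, 306, 406, 988, 54, ∅, ∅, ∅, ∅, ∅, 639, ∅, 522, ∅, ∅, 304, 423]

10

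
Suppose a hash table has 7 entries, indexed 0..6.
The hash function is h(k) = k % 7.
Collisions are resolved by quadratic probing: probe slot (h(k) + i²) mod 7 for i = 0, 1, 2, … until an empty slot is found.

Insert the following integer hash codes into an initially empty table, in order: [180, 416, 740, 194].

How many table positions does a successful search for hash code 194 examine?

3

Insert 180: h=5, slot 5 empty → index 5.
Insert 416: h=3, slot 3 empty → index 3.
Insert 740: h=5, slot 5 occupied → index 6.
Insert 194: h=5, slots 5,6 occupied → index 2.
Table: [_, _, 194, 416, _, 180, 740]
Lookup 194: h=5, probe 5,6,2 → found at 2.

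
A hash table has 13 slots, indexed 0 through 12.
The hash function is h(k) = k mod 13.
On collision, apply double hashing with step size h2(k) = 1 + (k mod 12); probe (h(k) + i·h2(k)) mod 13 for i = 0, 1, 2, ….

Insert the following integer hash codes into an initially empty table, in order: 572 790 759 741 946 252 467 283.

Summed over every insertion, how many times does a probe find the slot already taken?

8

572: h=0 => slot 0
790: h=10 => slot 10
759: h=5 => slot 5
741: h=0, h2=10, probe 0,10,7 => slot 7
946: h=10, h2=11, probe 10,8 => slot 8
252: h=5, h2=1, probe 5,6 => slot 6
467: h=12 => slot 12
283: h=10, h2=8, probe 10,5,0,8,3 => slot 3
Table: [572, —, —, 283, —, 759, 252, 741, 946, —, 790, —, 467]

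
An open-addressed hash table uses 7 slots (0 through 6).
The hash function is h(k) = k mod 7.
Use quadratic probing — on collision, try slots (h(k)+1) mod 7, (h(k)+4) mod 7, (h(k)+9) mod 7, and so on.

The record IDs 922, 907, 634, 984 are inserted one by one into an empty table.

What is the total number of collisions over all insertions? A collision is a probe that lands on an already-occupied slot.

922 hashes to 5; slot 5 is free → place at 5.
907 hashes to 4; slot 4 is free → place at 4.
634 hashes to 4; 4,5 taken → place at 1.
984 hashes to 4; 4,5,1 taken → place at 6.
Table: [., 634, ., ., 907, 922, 984]

5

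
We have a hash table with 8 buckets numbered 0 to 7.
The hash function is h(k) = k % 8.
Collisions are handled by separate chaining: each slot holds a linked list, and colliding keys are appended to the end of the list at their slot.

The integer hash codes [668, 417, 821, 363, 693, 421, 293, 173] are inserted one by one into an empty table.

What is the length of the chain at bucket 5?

668 -> bucket 4
417 -> bucket 1
821 -> bucket 5
363 -> bucket 3
693 -> bucket 5 (collision)
421 -> bucket 5 (collision)
293 -> bucket 5 (collision)
173 -> bucket 5 (collision)
Final buckets:
0: _
1: 417
2: _
3: 363
4: 668
5: 821 -> 693 -> 421 -> 293 -> 173
6: _
7: _

5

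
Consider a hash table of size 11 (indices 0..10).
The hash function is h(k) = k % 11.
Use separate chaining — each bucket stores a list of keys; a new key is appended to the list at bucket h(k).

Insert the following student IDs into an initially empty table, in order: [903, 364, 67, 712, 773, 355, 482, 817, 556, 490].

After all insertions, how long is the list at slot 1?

903 -> bucket 1
364 -> bucket 1 (collision)
67 -> bucket 1 (collision)
712 -> bucket 8
773 -> bucket 3
355 -> bucket 3 (collision)
482 -> bucket 9
817 -> bucket 3 (collision)
556 -> bucket 6
490 -> bucket 6 (collision)
Final buckets:
0: .
1: 903 -> 364 -> 67
2: .
3: 773 -> 355 -> 817
4: .
5: .
6: 556 -> 490
7: .
8: 712
9: 482
10: .

3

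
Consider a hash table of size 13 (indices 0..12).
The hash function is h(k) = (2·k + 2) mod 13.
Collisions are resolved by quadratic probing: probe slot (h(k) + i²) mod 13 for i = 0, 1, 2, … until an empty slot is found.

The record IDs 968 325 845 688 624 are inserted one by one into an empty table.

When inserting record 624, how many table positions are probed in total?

3

Insert 968: h=1, slot 1 empty -> index 1.
Insert 325: h=2, slot 2 empty -> index 2.
Insert 845: h=2, slot 2 occupied -> index 3.
Insert 688: h=0, slot 0 empty -> index 0.
Insert 624: h=2, slots 2,3 occupied -> index 6.
Table: [688, 968, 325, 845, _, _, 624, _, _, _, _, _, _]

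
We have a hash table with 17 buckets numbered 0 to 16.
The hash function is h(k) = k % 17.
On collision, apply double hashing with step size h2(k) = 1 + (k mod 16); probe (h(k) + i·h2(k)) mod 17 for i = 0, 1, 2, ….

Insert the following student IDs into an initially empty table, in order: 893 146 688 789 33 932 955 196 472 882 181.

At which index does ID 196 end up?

2

893: h=9 -> slot 9
146: h=10 -> slot 10
688: h=8 -> slot 8
789: h=7 -> slot 7
33: h=16 -> slot 16
932: h=14 -> slot 14
955: h=3 -> slot 3
196: h=9, h2=5, probe 9,14,2 -> slot 2
472: h=13 -> slot 13
882: h=15 -> slot 15
181: h=11 -> slot 11
Table: [-, -, 196, 955, -, -, -, 789, 688, 893, 146, 181, -, 472, 932, 882, 33]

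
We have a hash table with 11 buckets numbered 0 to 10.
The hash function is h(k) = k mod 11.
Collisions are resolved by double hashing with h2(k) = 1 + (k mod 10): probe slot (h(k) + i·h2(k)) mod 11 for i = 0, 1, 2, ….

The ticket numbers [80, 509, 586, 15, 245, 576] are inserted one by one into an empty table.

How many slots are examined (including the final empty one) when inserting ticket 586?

2

80: h=3 -> slot 3
509: h=3, h2=10, probe 3,2 -> slot 2
586: h=3, h2=7, probe 3,10 -> slot 10
15: h=4 -> slot 4
245: h=3, h2=6, probe 3,9 -> slot 9
576: h=4, h2=7, probe 4,0 -> slot 0
Table: [576, —, 509, 80, 15, —, —, —, —, 245, 586]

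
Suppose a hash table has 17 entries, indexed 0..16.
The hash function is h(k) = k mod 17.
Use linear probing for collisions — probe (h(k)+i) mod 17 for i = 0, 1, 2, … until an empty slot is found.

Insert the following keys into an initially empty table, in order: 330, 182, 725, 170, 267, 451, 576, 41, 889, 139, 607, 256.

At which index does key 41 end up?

330: h=7 => slot 7
182: h=12 => slot 12
725: h=11 => slot 11
170: h=0 => slot 0
267: h=12, probe 12,13 => slot 13
451: h=9 => slot 9
576: h=15 => slot 15
41: h=7, probe 7,8 => slot 8
889: h=5 => slot 5
139: h=3 => slot 3
607: h=12, probe 12,13,14 => slot 14
256: h=1 => slot 1
Table: [170, 256, —, 139, —, 889, —, 330, 41, 451, —, 725, 182, 267, 607, 576, —]

8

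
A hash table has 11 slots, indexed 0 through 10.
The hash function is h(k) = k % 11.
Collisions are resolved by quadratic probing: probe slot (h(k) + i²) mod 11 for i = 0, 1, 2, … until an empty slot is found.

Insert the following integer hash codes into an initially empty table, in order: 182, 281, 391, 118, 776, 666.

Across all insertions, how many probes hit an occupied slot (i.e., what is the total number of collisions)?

182 hashes to 6; slot 6 is free → place at 6.
281 hashes to 6; 6 taken → place at 7.
391 hashes to 6; 6,7 taken → place at 10.
118 hashes to 8; slot 8 is free → place at 8.
776 hashes to 6; 6,7,10 taken → place at 4.
666 hashes to 6; 6,7,10,4 taken → place at 0.
Table: [666, ∅, ∅, ∅, 776, ∅, 182, 281, 118, ∅, 391]

10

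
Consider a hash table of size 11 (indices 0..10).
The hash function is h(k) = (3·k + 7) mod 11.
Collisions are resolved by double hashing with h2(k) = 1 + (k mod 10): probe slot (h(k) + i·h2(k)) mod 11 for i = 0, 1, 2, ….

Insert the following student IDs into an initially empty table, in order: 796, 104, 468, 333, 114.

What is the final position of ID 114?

Insert 796: h=8, slot 8 empty -> index 8.
Insert 104: h=0, slot 0 empty -> index 0.
Insert 468: h=3, slot 3 empty -> index 3.
Insert 333: h=5, slot 5 empty -> index 5.
Insert 114: h=8, h2=5, slot 8 occupied -> index 2.
Table: [104, —, 114, 468, —, 333, —, —, 796, —, —]

2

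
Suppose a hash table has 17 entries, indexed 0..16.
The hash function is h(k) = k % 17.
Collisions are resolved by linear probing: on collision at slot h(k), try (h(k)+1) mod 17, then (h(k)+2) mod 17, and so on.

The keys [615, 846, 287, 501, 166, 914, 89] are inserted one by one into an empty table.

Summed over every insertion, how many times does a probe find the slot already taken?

4

615 hashes to 3; slot 3 is free -> place at 3.
846 hashes to 13; slot 13 is free -> place at 13.
287 hashes to 15; slot 15 is free -> place at 15.
501 hashes to 8; slot 8 is free -> place at 8.
166 hashes to 13; 13 taken -> place at 14.
914 hashes to 13; 13,14,15 taken -> place at 16.
89 hashes to 4; slot 4 is free -> place at 4.
Table: [., ., ., 615, 89, ., ., ., 501, ., ., ., ., 846, 166, 287, 914]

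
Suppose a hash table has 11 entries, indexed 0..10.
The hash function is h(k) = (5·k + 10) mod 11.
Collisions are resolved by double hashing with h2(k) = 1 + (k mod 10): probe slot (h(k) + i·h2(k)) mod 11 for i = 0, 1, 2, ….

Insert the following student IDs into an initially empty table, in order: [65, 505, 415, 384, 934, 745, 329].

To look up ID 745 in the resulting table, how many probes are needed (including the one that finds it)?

65 hashes to 5; slot 5 is free -> place at 5.
505 hashes to 5, h2=6; 5 taken -> place at 0.
415 hashes to 6; slot 6 is free -> place at 6.
384 hashes to 5, h2=5; 5 taken -> place at 10.
934 hashes to 5, h2=5; 5,10 taken -> place at 4.
745 hashes to 6, h2=6; 6 taken -> place at 1.
329 hashes to 5, h2=10; 5,4 taken -> place at 3.
Table: [505, 745, ∅, 329, 934, 65, 415, ∅, ∅, ∅, 384]
Lookup 745: h=6, h2=6, probe 6,1 → found at 1.

2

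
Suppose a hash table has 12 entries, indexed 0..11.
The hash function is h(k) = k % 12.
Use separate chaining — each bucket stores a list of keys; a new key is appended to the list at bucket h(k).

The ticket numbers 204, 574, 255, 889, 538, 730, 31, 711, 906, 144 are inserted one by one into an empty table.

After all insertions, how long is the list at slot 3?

2

Insert 204: h=0, bucket 0 empty -> new chain.
Insert 574: h=10, bucket 10 empty -> new chain.
Insert 255: h=3, bucket 3 empty -> new chain.
Insert 889: h=1, bucket 1 empty -> new chain.
Insert 538: h=10, bucket 10 nonempty -> append to chain.
Insert 730: h=10, bucket 10 nonempty -> append to chain.
Insert 31: h=7, bucket 7 empty -> new chain.
Insert 711: h=3, bucket 3 nonempty -> append to chain.
Insert 906: h=6, bucket 6 empty -> new chain.
Insert 144: h=0, bucket 0 nonempty -> append to chain.
Final buckets:
0: 204 -> 144
1: 889
2: _
3: 255 -> 711
4: _
5: _
6: 906
7: 31
8: _
9: _
10: 574 -> 538 -> 730
11: _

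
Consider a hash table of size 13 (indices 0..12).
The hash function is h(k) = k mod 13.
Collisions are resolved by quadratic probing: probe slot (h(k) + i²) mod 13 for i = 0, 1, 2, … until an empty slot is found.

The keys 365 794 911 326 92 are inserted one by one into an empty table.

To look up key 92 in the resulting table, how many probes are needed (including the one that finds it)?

365: h=1 → slot 1
794: h=1, probe 1,2 → slot 2
911: h=1, probe 1,2,5 → slot 5
326: h=1, probe 1,2,5,10 → slot 10
92: h=1, probe 1,2,5,10,4 → slot 4
Table: [_, 365, 794, _, 92, 911, _, _, _, _, 326, _, _]
Lookup 92: h=1, probe 1,2,5,10,4 → found at 4.

5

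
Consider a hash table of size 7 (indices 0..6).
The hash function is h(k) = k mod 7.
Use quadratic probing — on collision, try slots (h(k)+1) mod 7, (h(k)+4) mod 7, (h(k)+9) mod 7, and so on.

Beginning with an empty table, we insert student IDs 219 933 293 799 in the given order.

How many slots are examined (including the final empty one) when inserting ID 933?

2

219: h=2 → slot 2
933: h=2, probe 2,3 → slot 3
293: h=6 → slot 6
799: h=1 → slot 1
Table: [—, 799, 219, 933, —, —, 293]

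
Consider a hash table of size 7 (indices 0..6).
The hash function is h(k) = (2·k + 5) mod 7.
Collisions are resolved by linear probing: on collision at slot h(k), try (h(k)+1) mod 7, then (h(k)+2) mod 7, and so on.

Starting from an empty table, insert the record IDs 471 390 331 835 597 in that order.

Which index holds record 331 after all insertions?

3

Insert 471: h=2, slot 2 empty -> index 2.
Insert 390: h=1, slot 1 empty -> index 1.
Insert 331: h=2, slot 2 occupied -> index 3.
Insert 835: h=2, slots 2,3 occupied -> index 4.
Insert 597: h=2, slots 2,3,4 occupied -> index 5.
Table: [., 390, 471, 331, 835, 597, .]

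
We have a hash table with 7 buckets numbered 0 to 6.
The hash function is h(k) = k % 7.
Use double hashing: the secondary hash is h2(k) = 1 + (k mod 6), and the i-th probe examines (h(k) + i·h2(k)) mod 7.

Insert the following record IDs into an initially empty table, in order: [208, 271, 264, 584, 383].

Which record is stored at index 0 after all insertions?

208 hashes to 5; slot 5 is free => place at 5.
271 hashes to 5, h2=2; 5 taken => place at 0.
264 hashes to 5, h2=1; 5 taken => place at 6.
584 hashes to 3; slot 3 is free => place at 3.
383 hashes to 5, h2=6; 5 taken => place at 4.
Table: [271, ∅, ∅, 584, 383, 208, 264]

271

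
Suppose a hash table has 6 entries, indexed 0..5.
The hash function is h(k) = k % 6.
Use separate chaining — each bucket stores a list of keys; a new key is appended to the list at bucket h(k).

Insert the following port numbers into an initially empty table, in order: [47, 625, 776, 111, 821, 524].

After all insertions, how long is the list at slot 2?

Insert 47: h=5, bucket 5 empty → new chain.
Insert 625: h=1, bucket 1 empty → new chain.
Insert 776: h=2, bucket 2 empty → new chain.
Insert 111: h=3, bucket 3 empty → new chain.
Insert 821: h=5, bucket 5 nonempty → append to chain.
Insert 524: h=2, bucket 2 nonempty → append to chain.
Final buckets:
0: ∅
1: 625
2: 776 -> 524
3: 111
4: ∅
5: 47 -> 821

2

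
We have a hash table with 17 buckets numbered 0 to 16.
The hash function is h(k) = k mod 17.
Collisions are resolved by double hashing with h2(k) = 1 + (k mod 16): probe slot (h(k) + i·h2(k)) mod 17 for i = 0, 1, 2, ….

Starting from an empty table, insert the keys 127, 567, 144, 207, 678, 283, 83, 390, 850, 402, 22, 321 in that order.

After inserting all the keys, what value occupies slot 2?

127 hashes to 8; slot 8 is free => place at 8.
567 hashes to 6; slot 6 is free => place at 6.
144 hashes to 8, h2=1; 8 taken => place at 9.
207 hashes to 3; slot 3 is free => place at 3.
678 hashes to 15; slot 15 is free => place at 15.
283 hashes to 11; slot 11 is free => place at 11.
83 hashes to 15, h2=4; 15 taken => place at 2.
390 hashes to 16; slot 16 is free => place at 16.
850 hashes to 0; slot 0 is free => place at 0.
402 hashes to 11, h2=3; 11 taken => place at 14.
22 hashes to 5; slot 5 is free => place at 5.
321 hashes to 15, h2=2; 15,0,2 taken => place at 4.
Table: [850, ∅, 83, 207, 321, 22, 567, ∅, 127, 144, ∅, 283, ∅, ∅, 402, 678, 390]

83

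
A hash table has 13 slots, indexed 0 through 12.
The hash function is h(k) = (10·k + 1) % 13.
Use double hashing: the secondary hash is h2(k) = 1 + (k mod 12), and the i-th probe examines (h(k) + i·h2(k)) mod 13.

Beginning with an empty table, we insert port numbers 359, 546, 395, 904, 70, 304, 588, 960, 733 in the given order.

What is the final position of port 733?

Insert 359: h=3, slot 3 empty → index 3.
Insert 546: h=1, slot 1 empty → index 1.
Insert 395: h=12, slot 12 empty → index 12.
Insert 904: h=6, slot 6 empty → index 6.
Insert 70: h=12, h2=11, slot 12 occupied → index 10.
Insert 304: h=12, h2=5, slot 12 occupied → index 4.
Insert 588: h=5, slot 5 empty → index 5.
Insert 960: h=7, slot 7 empty → index 7.
Insert 733: h=12, h2=2, slots 12,1,3,5,7 occupied → index 9.
Table: [-, 546, -, 359, 304, 588, 904, 960, -, 733, 70, -, 395]

9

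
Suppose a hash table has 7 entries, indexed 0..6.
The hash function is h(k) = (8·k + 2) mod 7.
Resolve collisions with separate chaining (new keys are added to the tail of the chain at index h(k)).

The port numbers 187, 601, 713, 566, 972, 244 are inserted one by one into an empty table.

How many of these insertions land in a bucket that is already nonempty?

187 → bucket 0
601 → bucket 1
713 → bucket 1 (collision)
566 → bucket 1 (collision)
972 → bucket 1 (collision)
244 → bucket 1 (collision)
Final buckets:
0: 187
1: 601 -> 713 -> 566 -> 972 -> 244
2: —
3: —
4: —
5: —
6: —

4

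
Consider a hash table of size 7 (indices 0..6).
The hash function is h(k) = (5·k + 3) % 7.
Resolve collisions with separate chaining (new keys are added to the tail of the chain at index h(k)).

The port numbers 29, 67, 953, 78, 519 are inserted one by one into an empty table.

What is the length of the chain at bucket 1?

Insert 29: h=1, bucket 1 empty -> new chain.
Insert 67: h=2, bucket 2 empty -> new chain.
Insert 953: h=1, bucket 1 nonempty -> append to chain.
Insert 78: h=1, bucket 1 nonempty -> append to chain.
Insert 519: h=1, bucket 1 nonempty -> append to chain.
Final buckets:
0: _
1: 29 -> 953 -> 78 -> 519
2: 67
3: _
4: _
5: _
6: _

4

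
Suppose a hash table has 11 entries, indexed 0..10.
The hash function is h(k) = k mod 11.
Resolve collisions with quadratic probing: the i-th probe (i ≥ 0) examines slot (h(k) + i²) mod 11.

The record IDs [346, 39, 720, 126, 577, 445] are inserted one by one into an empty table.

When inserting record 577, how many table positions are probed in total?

5

346: h=5 -> slot 5
39: h=6 -> slot 6
720: h=5, probe 5,6,9 -> slot 9
126: h=5, probe 5,6,9,3 -> slot 3
577: h=5, probe 5,6,9,3,10 -> slot 10
445: h=5, probe 5,6,9,3,10,8 -> slot 8
Table: [_, _, _, 126, _, 346, 39, _, 445, 720, 577]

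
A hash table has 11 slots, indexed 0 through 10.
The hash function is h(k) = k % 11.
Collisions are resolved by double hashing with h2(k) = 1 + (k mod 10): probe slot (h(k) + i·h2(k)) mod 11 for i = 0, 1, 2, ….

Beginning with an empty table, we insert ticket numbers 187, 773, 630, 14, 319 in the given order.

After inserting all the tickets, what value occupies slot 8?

14

187 hashes to 0; slot 0 is free => place at 0.
773 hashes to 3; slot 3 is free => place at 3.
630 hashes to 3, h2=1; 3 taken => place at 4.
14 hashes to 3, h2=5; 3 taken => place at 8.
319 hashes to 0, h2=10; 0 taken => place at 10.
Table: [187, ∅, ∅, 773, 630, ∅, ∅, ∅, 14, ∅, 319]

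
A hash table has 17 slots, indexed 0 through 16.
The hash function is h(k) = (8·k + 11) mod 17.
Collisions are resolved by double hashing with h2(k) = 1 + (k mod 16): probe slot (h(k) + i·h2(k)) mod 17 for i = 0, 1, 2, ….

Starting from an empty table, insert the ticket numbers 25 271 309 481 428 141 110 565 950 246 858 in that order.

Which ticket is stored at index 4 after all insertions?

25 hashes to 7; slot 7 is free => place at 7.
271 hashes to 3; slot 3 is free => place at 3.
309 hashes to 1; slot 1 is free => place at 1.
481 hashes to 0; slot 0 is free => place at 0.
428 hashes to 1, h2=13; 1 taken => place at 14.
141 hashes to 0, h2=14; 0,14 taken => place at 11.
110 hashes to 7, h2=15; 7 taken => place at 5.
565 hashes to 9; slot 9 is free => place at 9.
950 hashes to 12; slot 12 is free => place at 12.
246 hashes to 7, h2=7; 7,14 taken => place at 4.
858 hashes to 7, h2=11; 7,1,12 taken => place at 6.
Table: [481, 309, ., 271, 246, 110, 858, 25, ., 565, ., 141, 950, ., 428, ., .]

246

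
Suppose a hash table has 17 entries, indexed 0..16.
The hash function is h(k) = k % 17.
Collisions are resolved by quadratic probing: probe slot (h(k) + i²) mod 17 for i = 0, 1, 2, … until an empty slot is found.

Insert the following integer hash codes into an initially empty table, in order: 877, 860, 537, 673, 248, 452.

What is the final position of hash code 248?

877: h=10 → slot 10
860: h=10, probe 10,11 → slot 11
537: h=10, probe 10,11,14 → slot 14
673: h=10, probe 10,11,14,2 → slot 2
248: h=10, probe 10,11,14,2,9 → slot 9
452: h=10, probe 10,11,14,2,9,1 → slot 1
Table: [—, 452, 673, —, —, —, —, —, —, 248, 877, 860, —, —, 537, —, —]

9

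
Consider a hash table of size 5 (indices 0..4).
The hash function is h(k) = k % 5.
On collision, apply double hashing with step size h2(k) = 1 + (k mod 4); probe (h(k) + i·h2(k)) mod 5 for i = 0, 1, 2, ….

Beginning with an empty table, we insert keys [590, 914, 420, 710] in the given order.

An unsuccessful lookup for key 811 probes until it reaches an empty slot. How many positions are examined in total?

590: h=0 → slot 0
914: h=4 → slot 4
420: h=0, h2=1, probe 0,1 → slot 1
710: h=0, h2=3, probe 0,3 → slot 3
Table: [590, 420, ∅, 710, 914]
Lookup 811: h=1, h2=4, probe 1,0,4,3,2 → slot 2 empty, not found.

5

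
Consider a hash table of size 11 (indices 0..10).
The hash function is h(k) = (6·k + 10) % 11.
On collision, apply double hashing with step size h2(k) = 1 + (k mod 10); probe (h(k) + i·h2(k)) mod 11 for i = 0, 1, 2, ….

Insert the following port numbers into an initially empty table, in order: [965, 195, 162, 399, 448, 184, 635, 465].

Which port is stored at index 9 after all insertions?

Insert 965: h=3, slot 3 empty → index 3.
Insert 195: h=3, h2=6, slot 3 occupied → index 9.
Insert 162: h=3, h2=3, slot 3 occupied → index 6.
Insert 399: h=6, h2=10, slot 6 occupied → index 5.
Insert 448: h=3, h2=9, slot 3 occupied → index 1.
Insert 184: h=3, h2=5, slot 3 occupied → index 8.
Insert 635: h=3, h2=6, slots 3,9 occupied → index 4.
Insert 465: h=6, h2=6, slots 6,1 occupied → index 7.
Table: [—, 448, —, 965, 635, 399, 162, 465, 184, 195, —]

195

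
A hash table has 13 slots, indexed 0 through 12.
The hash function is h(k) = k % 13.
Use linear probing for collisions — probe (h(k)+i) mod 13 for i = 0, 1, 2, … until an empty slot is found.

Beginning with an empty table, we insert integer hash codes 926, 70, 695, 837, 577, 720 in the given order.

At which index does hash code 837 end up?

926: h=3 => slot 3
70: h=5 => slot 5
695: h=6 => slot 6
837: h=5, probe 5,6,7 => slot 7
577: h=5, probe 5,6,7,8 => slot 8
720: h=5, probe 5,6,7,8,9 => slot 9
Table: [_, _, _, 926, _, 70, 695, 837, 577, 720, _, _, _]

7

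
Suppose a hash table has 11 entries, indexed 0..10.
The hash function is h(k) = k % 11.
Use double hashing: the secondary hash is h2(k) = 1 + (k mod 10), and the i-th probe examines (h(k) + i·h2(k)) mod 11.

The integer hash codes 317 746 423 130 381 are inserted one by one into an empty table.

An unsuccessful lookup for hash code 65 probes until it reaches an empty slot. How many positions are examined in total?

3

317 hashes to 9; slot 9 is free => place at 9.
746 hashes to 9, h2=7; 9 taken => place at 5.
423 hashes to 5, h2=4; 5,9 taken => place at 2.
130 hashes to 9, h2=1; 9 taken => place at 10.
381 hashes to 7; slot 7 is free => place at 7.
Table: [_, _, 423, _, _, 746, _, 381, _, 317, 130]
Lookup 65: h=10, h2=6, probe 10,5,0 → slot 0 empty, not found.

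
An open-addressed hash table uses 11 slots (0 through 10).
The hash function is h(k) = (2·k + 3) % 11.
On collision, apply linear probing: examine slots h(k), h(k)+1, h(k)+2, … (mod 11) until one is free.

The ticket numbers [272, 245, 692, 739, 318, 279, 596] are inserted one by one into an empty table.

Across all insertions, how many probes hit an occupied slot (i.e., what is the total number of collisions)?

272 hashes to 8; slot 8 is free → place at 8.
245 hashes to 9; slot 9 is free → place at 9.
692 hashes to 1; slot 1 is free → place at 1.
739 hashes to 7; slot 7 is free → place at 7.
318 hashes to 1; 1 taken → place at 2.
279 hashes to 0; slot 0 is free → place at 0.
596 hashes to 7; 7,8,9 taken → place at 10.
Table: [279, 692, 318, -, -, -, -, 739, 272, 245, 596]

4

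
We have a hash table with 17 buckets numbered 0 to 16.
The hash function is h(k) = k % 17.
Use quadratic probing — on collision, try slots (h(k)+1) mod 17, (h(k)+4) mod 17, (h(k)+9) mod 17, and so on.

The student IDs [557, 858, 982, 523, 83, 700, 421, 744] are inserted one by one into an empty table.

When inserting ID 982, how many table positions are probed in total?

2

557: h=13 -> slot 13
858: h=8 -> slot 8
982: h=13, probe 13,14 -> slot 14
523: h=13, probe 13,14,0 -> slot 0
83: h=15 -> slot 15
700: h=3 -> slot 3
421: h=13, probe 13,14,0,5 -> slot 5
744: h=13, probe 13,14,0,5,12 -> slot 12
Table: [523, —, —, 700, —, 421, —, —, 858, —, —, —, 744, 557, 982, 83, —]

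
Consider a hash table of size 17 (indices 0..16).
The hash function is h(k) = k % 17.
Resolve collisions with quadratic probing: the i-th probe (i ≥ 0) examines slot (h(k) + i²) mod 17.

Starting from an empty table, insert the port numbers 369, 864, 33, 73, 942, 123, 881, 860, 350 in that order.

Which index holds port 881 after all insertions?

15

369 hashes to 12; slot 12 is free -> place at 12.
864 hashes to 14; slot 14 is free -> place at 14.
33 hashes to 16; slot 16 is free -> place at 16.
73 hashes to 5; slot 5 is free -> place at 5.
942 hashes to 7; slot 7 is free -> place at 7.
123 hashes to 4; slot 4 is free -> place at 4.
881 hashes to 14; 14 taken -> place at 15.
860 hashes to 10; slot 10 is free -> place at 10.
350 hashes to 10; 10 taken -> place at 11.
Table: [∅, ∅, ∅, ∅, 123, 73, ∅, 942, ∅, ∅, 860, 350, 369, ∅, 864, 881, 33]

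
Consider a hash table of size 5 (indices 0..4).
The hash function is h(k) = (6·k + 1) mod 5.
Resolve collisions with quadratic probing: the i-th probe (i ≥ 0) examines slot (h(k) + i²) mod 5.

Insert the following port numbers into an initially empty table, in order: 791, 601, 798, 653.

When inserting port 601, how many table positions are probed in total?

791 hashes to 2; slot 2 is free => place at 2.
601 hashes to 2; 2 taken => place at 3.
798 hashes to 4; slot 4 is free => place at 4.
653 hashes to 4; 4 taken => place at 0.
Table: [653, -, 791, 601, 798]

2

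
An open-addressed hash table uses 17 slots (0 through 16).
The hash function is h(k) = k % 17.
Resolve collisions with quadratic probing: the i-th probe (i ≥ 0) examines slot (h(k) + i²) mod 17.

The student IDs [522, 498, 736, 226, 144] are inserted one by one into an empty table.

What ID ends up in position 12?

522

Insert 522: h=12, slot 12 empty -> index 12.
Insert 498: h=5, slot 5 empty -> index 5.
Insert 736: h=5, slot 5 occupied -> index 6.
Insert 226: h=5, slots 5,6 occupied -> index 9.
Insert 144: h=8, slot 8 empty -> index 8.
Table: [_, _, _, _, _, 498, 736, _, 144, 226, _, _, 522, _, _, _, _]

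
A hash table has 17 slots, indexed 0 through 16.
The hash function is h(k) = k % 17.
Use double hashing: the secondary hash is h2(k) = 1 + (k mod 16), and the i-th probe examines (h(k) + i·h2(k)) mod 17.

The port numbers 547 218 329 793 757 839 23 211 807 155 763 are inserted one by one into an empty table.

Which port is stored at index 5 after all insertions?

547 hashes to 3; slot 3 is free -> place at 3.
218 hashes to 14; slot 14 is free -> place at 14.
329 hashes to 6; slot 6 is free -> place at 6.
793 hashes to 11; slot 11 is free -> place at 11.
757 hashes to 9; slot 9 is free -> place at 9.
839 hashes to 6, h2=8; 6,14 taken -> place at 5.
23 hashes to 6, h2=8; 6,14,5 taken -> place at 13.
211 hashes to 7; slot 7 is free -> place at 7.
807 hashes to 8; slot 8 is free -> place at 8.
155 hashes to 2; slot 2 is free -> place at 2.
763 hashes to 15; slot 15 is free -> place at 15.
Table: [-, -, 155, 547, -, 839, 329, 211, 807, 757, -, 793, -, 23, 218, 763, -]

839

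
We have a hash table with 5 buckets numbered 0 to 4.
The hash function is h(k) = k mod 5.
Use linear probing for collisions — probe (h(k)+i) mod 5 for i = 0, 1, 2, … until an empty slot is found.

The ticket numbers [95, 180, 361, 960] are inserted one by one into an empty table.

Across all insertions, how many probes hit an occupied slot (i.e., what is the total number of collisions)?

95: h=0 → slot 0
180: h=0, probe 0,1 → slot 1
361: h=1, probe 1,2 → slot 2
960: h=0, probe 0,1,2,3 → slot 3
Table: [95, 180, 361, 960, .]

5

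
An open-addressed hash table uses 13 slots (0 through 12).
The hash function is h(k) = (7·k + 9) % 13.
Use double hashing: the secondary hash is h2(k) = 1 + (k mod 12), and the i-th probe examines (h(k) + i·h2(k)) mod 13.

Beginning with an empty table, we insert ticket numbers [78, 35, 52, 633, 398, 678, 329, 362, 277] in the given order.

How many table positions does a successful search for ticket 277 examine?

3

78 hashes to 9; slot 9 is free -> place at 9.
35 hashes to 7; slot 7 is free -> place at 7.
52 hashes to 9, h2=5; 9 taken -> place at 1.
633 hashes to 7, h2=10; 7 taken -> place at 4.
398 hashes to 0; slot 0 is free -> place at 0.
678 hashes to 10; slot 10 is free -> place at 10.
329 hashes to 11; slot 11 is free -> place at 11.
362 hashes to 8; slot 8 is free -> place at 8.
277 hashes to 11, h2=2; 11,0 taken -> place at 2.
Table: [398, 52, 277, —, 633, —, —, 35, 362, 78, 678, 329, —]
Lookup 277: h=11, h2=2, probe 11,0,2 → found at 2.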